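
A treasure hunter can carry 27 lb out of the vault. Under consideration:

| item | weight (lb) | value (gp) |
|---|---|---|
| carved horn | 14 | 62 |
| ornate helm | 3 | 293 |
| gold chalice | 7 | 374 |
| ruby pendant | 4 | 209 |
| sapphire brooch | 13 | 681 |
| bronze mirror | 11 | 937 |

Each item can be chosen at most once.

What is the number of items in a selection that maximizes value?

3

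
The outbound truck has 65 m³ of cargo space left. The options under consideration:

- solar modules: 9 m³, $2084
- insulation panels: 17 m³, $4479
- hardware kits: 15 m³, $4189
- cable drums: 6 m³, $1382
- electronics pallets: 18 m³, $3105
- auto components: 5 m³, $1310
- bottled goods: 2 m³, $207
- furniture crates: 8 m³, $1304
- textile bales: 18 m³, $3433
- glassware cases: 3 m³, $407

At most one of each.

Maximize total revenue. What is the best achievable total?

15567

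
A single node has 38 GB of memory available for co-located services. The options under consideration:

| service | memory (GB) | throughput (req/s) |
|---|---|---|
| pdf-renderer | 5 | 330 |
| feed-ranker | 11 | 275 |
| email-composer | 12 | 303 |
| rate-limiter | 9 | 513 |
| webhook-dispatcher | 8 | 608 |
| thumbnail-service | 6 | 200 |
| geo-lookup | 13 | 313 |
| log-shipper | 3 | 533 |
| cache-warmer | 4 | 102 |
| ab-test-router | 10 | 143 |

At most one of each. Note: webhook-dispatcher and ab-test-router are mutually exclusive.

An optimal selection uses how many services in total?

Optimal total is 2297.
One optimal bundle: pdf-renderer + rate-limiter + webhook-dispatcher + geo-lookup + log-shipper (38 GB).
All optima have 5 services.

5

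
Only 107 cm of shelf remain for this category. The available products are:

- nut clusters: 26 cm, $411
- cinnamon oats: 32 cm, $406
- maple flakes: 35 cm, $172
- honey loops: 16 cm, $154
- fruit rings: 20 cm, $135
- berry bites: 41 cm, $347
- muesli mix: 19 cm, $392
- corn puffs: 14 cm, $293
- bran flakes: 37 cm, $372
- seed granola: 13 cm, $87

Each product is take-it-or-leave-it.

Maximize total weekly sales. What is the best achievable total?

1656

Density check — corn puffs 20.93, muesli mix 20.63, nut clusters 15.81, cinnamon oats 12.69 are the best per cm.
Best packing: nut clusters + cinnamon oats + honey loops + muesli mix + corn puffs — 107 cm, 1656 total.
Nothing else within 107 cm beats 1656.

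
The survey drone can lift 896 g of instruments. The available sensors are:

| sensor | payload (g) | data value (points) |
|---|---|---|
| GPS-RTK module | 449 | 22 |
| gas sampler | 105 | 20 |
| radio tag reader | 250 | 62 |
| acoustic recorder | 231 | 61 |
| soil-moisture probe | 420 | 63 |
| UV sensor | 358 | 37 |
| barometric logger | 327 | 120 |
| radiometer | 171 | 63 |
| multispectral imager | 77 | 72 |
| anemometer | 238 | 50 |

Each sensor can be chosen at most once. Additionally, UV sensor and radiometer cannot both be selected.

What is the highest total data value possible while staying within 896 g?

A density-first pass picks acoustic recorder + barometric logger + radiometer + multispectral imager — 316 at 806 g.
The 231 g tied up in acoustic recorder is better spent on radio tag reader — total rises to 317 (825 g).
Nothing else feasible within 896 g beats 317.

317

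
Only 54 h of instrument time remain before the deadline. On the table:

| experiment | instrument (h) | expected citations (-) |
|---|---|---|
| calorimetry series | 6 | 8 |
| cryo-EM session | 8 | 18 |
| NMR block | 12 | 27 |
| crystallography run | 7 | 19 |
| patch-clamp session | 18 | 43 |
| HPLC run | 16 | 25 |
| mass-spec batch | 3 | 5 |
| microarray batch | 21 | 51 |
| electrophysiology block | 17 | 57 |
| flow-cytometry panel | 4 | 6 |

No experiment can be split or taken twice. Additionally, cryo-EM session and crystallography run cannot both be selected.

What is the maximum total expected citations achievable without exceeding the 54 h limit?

Ranking by ratio (expected citations/h): electrophysiology block 3.35, crystallography run 2.71, microarray batch 2.43.
Best packing: NMR block + crystallography run + patch-clamp session + electrophysiology block — 54 h, 146 total.
No other feasible combination exceeds 146.

146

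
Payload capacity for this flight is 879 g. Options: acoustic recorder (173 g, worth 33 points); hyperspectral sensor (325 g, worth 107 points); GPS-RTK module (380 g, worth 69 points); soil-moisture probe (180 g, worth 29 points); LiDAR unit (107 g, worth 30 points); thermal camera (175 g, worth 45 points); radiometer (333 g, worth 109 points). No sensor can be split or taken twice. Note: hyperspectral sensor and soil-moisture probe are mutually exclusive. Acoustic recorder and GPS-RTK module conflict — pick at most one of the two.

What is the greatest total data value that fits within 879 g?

261

Taking the top-ratio sensors first gives hyperspectral sensor + LiDAR unit + radiometer for 246 (765 g).
The 107 g tied up in LiDAR unit is better spent on thermal camera — total rises to 261 (833 g).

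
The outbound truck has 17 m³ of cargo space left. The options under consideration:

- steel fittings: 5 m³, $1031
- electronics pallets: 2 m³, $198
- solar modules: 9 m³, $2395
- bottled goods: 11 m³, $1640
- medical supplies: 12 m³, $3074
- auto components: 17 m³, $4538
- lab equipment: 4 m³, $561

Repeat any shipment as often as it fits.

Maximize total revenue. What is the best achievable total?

4538

Density check — auto components 266.94, solar modules 266.11, medical supplies 256.17, steel fittings 206.20 are the best per m³.
Auto components uses 17 of the 17 m³ and totals 4538.
Every other selection either busts 17 m³ or fails to beat 4538.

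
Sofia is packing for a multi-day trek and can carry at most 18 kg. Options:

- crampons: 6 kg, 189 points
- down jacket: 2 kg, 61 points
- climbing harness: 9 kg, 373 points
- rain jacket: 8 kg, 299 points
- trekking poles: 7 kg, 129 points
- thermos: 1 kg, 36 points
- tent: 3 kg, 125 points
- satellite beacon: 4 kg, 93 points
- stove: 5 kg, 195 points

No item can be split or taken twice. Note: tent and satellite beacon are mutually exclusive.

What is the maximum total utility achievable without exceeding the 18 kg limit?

729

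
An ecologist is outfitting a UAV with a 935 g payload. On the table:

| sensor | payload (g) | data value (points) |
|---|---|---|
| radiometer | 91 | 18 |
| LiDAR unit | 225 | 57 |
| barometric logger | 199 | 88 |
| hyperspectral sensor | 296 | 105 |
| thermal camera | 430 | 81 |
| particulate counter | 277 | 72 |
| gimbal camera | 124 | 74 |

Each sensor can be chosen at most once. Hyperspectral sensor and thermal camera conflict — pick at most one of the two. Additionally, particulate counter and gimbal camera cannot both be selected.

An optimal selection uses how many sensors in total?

5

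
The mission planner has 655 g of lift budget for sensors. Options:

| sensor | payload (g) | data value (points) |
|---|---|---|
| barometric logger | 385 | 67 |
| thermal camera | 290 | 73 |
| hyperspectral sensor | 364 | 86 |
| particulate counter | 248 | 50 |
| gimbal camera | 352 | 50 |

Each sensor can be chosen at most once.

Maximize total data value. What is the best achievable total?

Density check — thermal camera 0.25, hyperspectral sensor 0.24, particulate counter 0.20 are the best per g.
The ratio ordering already packs tightly: thermal camera + hyperspectral sensor, 654 g, 159.
Runner-up hyperspectral sensor + particulate counter tops out at 136.

159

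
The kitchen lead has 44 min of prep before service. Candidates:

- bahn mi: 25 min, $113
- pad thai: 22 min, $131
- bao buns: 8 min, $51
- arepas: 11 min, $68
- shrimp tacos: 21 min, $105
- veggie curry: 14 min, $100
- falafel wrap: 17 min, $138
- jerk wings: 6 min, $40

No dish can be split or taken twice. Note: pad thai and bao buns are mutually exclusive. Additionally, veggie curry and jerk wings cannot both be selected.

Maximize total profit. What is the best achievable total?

306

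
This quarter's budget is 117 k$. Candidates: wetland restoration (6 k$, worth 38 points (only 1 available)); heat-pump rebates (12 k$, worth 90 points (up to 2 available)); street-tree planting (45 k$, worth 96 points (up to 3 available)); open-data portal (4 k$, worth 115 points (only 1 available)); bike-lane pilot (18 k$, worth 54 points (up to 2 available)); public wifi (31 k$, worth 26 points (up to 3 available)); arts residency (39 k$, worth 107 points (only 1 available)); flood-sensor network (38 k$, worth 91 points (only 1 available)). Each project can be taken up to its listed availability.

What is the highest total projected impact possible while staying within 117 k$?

548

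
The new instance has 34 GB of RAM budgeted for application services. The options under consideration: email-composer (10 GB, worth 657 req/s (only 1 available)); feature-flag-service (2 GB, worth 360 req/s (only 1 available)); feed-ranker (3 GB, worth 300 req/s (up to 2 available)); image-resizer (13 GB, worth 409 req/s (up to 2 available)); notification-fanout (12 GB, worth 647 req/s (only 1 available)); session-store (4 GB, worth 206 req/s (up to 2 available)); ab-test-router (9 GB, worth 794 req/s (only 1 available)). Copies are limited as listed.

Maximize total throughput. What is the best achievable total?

2617

The ratio ordering already packs tightly: email-composer + feature-flag-service + 2×feed-ranker + session-store + ab-test-router, 31 GB, 2617.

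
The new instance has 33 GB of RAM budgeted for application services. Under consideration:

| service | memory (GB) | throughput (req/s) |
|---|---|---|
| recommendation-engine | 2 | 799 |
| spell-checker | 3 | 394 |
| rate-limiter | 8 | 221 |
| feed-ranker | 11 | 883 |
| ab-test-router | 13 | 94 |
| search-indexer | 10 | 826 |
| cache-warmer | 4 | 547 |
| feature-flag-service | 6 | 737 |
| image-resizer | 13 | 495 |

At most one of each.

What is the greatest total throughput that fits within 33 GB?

3792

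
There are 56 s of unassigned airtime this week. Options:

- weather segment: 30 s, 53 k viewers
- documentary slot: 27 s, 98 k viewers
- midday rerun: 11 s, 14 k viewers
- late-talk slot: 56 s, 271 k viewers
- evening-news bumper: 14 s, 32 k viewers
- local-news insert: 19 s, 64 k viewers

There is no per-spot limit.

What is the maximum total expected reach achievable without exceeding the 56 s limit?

271

Taking late-talk slot: 56 s used, 271 in expected reach.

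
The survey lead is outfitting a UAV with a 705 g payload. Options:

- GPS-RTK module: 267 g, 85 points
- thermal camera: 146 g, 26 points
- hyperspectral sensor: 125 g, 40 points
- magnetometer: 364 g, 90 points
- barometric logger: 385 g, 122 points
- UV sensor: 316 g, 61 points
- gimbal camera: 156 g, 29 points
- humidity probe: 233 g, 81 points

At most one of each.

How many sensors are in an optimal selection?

Best achievable data value is 207.
GPS-RTK module + barometric logger hits 207 at 652 g.
Any selection reaching 207 contains exactly 2 sensors.

2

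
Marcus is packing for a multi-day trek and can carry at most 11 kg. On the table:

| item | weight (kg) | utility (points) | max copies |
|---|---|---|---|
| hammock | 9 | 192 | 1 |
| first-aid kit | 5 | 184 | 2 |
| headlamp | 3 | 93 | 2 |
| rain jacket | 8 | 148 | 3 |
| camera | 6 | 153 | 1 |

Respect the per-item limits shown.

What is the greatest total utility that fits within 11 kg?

370

Density check — first-aid kit 36.80, headlamp 31.00, camera 25.50 are the best per kg.
The ratio heuristic lands on 2×first-aid kit (368) but leaves 1 kg idle.
The 5 kg tied up in first-aid kit is better spent on 2×headlamp — total rises to 370 (11 kg).
Every other selection either busts 11 kg or exceeds an availability limit or fails to beat 370.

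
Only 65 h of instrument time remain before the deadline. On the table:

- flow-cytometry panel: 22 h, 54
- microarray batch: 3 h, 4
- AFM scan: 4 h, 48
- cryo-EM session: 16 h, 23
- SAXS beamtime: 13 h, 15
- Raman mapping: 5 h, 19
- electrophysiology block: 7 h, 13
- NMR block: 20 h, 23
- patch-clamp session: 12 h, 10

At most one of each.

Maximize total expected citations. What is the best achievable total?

163

Taking the top-ratio experiments first gives flow-cytometry panel + microarray batch + AFM scan + cryo-EM session + Raman mapping + electrophysiology block for 161 (57 h).
The 7 h tied up in electrophysiology block is better spent on SAXS beamtime — total rises to 163 (63 h).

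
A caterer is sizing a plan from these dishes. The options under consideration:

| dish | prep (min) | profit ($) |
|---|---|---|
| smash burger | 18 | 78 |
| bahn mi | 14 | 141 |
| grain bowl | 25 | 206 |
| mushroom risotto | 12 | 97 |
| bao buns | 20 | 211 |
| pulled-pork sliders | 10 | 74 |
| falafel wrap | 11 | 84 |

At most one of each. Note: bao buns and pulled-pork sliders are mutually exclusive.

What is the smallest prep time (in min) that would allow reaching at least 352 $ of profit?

34

Look for the lowest-prep combination reaching 352.
bahn mi + bao buns reaches 352 using 34 min.
Any bundle with less than 34 min falls short of 352.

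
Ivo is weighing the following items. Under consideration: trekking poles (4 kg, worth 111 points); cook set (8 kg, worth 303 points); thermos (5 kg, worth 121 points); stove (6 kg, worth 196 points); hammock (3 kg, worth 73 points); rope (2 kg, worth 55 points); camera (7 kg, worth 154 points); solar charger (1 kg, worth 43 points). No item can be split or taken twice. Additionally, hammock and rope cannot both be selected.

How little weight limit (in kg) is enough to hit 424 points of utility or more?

Minimise kg subject to total utility ≥ 424.
cook set + thermos reaches 424 using 13 kg.
Below 13 kg the best achievable stays under 424.

13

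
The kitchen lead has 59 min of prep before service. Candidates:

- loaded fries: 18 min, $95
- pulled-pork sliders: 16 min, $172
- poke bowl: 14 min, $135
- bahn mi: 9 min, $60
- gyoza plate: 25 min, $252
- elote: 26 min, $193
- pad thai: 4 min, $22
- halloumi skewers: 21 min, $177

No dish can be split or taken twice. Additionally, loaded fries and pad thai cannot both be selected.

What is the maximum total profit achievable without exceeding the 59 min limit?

Best packing: pulled-pork sliders + poke bowl + gyoza plate + pad thai — 59 min, 581 total.
The closest alternative, pulled-pork sliders + poke bowl + gyoza plate, reaches only 559.

581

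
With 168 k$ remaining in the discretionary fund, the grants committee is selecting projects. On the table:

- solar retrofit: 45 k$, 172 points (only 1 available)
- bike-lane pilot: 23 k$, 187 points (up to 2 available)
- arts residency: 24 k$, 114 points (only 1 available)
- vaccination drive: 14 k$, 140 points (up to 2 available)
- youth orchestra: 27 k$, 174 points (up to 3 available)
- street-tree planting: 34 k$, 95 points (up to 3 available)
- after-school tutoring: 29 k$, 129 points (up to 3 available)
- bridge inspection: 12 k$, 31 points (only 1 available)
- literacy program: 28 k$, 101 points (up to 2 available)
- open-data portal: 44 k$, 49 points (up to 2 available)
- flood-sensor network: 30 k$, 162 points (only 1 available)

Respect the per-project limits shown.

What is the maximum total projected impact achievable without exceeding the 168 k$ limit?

Density check — vaccination drive 10.00, bike-lane pilot 8.13, youth orchestra 6.44 are the best per k$.
Best packing: 2×bike-lane pilot + 2×vaccination drive + 3×youth orchestra + bridge inspection — 167 k$, 1207 total.

1207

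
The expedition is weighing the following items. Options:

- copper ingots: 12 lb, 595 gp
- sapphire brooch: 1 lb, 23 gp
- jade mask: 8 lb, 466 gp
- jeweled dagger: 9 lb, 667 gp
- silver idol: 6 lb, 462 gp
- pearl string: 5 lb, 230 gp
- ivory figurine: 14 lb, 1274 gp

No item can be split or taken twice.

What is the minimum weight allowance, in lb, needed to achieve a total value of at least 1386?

Need the lightest bundle worth ≥ 1386.
pearl string + ivory figurine: 1504 value at 19 lb.
Any bundle with less than 19 lb falls short of 1386.

19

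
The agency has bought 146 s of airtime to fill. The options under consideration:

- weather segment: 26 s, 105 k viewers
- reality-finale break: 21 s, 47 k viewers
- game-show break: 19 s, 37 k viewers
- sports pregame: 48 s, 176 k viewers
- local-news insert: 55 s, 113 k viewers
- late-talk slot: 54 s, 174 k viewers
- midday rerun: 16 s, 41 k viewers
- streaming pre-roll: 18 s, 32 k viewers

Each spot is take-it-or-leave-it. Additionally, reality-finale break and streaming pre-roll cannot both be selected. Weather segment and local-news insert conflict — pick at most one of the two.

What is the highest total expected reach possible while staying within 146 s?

496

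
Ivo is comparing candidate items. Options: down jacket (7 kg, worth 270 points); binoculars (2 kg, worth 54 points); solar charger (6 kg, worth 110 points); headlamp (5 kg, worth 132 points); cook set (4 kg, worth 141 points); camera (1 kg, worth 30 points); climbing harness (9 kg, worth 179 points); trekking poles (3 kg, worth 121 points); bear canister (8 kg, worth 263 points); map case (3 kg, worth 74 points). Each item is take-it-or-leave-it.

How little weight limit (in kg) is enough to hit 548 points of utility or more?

15

Need the lightest bundle worth ≥ 548.
Taking down jacket + cook set + camera + trekking poles gives 562 (≥ 548) for 15 kg.
No combination under 15 kg hits 548.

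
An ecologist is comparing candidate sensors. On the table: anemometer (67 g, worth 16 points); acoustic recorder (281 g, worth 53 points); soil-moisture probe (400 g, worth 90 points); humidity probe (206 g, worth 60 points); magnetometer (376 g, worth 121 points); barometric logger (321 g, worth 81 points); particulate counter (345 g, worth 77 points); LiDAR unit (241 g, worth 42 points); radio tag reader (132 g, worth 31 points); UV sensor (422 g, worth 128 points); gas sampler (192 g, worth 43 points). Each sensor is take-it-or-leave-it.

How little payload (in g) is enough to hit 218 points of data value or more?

760

Look for the lowest-payload combination reaching 218.
humidity probe + radio tag reader + UV sensor reaches 219 using 760 g.
Any bundle with less than 760 g falls short of 218.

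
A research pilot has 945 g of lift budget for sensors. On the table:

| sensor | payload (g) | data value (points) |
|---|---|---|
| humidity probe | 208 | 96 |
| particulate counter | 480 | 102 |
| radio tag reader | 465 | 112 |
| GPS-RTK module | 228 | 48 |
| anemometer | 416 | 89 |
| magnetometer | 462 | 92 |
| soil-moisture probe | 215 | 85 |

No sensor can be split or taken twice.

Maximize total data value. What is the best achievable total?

293

Best packing: humidity probe + radio tag reader + soil-moisture probe — 888 g, 293 total.
That's the maximum — no swap from here does better than 293.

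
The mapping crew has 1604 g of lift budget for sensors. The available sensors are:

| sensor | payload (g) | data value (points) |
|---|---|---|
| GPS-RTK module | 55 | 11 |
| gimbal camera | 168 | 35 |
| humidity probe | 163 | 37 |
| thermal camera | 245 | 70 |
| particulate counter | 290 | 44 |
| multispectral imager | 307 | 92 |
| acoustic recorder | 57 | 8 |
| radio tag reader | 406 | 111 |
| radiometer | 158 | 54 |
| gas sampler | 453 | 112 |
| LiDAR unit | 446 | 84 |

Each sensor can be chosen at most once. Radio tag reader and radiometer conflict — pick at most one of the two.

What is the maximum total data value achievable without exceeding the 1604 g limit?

422

Taking humidity probe + thermal camera + multispectral imager + radio tag reader + gas sampler: 1574 g used, 422 in data value.
Every other selection either busts 1604 g or breaks a pairing rule or fails to beat 422.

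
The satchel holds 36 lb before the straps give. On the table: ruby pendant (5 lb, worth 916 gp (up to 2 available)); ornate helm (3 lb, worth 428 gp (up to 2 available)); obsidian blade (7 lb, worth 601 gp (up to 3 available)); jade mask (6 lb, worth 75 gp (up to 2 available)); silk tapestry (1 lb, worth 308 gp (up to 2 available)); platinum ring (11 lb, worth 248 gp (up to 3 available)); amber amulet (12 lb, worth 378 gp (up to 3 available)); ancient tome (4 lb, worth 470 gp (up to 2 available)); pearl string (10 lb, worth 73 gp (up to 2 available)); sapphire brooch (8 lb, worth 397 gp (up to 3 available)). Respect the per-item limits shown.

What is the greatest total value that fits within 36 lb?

4976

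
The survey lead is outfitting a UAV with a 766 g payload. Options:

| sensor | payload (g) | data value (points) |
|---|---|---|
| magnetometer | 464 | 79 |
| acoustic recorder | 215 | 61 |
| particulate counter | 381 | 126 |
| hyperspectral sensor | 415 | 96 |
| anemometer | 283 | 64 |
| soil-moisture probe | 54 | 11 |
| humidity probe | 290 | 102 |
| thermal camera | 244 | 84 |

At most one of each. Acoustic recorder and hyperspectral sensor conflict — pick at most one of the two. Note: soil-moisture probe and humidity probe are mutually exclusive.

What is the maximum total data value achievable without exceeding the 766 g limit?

247

Acoustic recorder + humidity probe + thermal camera uses 749 of the 766 g and totals 247.
That's the maximum — no feasible swap from here does better than 247.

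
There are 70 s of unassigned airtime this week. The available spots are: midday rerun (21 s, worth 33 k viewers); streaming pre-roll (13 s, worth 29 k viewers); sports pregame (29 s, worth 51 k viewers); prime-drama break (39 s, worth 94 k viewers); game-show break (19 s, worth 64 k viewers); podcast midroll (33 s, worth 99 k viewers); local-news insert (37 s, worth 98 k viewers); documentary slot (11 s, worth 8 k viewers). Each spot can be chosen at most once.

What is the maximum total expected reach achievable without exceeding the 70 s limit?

197

A density-first pass picks streaming pre-roll + game-show break + podcast midroll — 192 at 65 s.
The 32 s tied up in streaming pre-roll and game-show break is better spent on local-news insert — total rises to 197 (70 s).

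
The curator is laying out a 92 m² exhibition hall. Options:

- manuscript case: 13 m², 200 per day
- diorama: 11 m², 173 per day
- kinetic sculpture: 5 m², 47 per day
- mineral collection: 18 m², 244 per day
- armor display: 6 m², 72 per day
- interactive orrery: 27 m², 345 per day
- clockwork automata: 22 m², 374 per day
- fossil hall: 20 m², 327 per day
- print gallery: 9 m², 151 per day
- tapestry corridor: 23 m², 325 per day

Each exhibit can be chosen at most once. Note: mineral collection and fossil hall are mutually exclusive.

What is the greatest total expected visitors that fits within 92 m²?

1424

Density check — clockwork automata 17.00, print gallery 16.78, fossil hall 16.35 are the best per m².
Greedy by ratio would take manuscript case + diorama + kinetic sculpture + armor display + clockwork automata + fossil hall + print gallery: 86 m² used, total 1344.
The 17 m² tied up in diorama and armor display is better spent on tapestry corridor — total rises to 1424 (92 m²).
The closest alternative, diorama + armor display + clockwork automata + fossil hall + print gallery + tapestry corridor, reaches only 1422.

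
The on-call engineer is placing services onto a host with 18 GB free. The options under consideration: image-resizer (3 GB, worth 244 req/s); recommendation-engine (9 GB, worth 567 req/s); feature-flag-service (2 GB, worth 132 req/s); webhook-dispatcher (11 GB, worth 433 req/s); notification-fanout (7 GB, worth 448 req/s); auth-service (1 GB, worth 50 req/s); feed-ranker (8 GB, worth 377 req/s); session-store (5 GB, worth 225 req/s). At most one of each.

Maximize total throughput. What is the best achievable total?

A density-first pass picks image-resizer + feature-flag-service + notification-fanout + auth-service + session-store — 1099 at 18 GB.
Dropping image-resizer and auth-service and session-store frees 9 GB; slotting in recommendation-engine (9 GB) lifts the total to 1147 at 18 GB.
An exhaustive check of the 256 subsets confirms 1147.

1147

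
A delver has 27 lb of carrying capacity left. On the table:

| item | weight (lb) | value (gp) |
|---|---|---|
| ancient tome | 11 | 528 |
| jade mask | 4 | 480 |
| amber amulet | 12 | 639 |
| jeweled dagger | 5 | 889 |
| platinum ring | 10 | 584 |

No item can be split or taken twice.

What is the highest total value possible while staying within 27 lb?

Ranking by ratio (value/lb): jeweled dagger 177.80, jade mask 120.00, platinum ring 58.40.
Taking the top-ratio items first gives jade mask + jeweled dagger + platinum ring for 1953 (19 lb).
Replace jade mask with amber amulet: the trade gains 159 net, giving 2112 at 27 lb.

2112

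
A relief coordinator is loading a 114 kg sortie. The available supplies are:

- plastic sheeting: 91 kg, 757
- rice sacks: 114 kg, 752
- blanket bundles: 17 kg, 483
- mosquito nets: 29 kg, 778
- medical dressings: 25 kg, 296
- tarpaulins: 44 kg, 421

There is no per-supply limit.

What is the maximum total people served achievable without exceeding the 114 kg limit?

3193

Ranking by ratio (people served/kg): blanket bundles 28.41, mosquito nets 26.83, medical dressings 11.84, tarpaulins 9.57.
Taking the top-ratio supplies first gives 6×blanket bundles for 2898 (102 kg).
Replace blanket bundles with mosquito nets: the trade gains 295 net, giving 3193 at 114 kg.
No other feasible combination exceeds 3193.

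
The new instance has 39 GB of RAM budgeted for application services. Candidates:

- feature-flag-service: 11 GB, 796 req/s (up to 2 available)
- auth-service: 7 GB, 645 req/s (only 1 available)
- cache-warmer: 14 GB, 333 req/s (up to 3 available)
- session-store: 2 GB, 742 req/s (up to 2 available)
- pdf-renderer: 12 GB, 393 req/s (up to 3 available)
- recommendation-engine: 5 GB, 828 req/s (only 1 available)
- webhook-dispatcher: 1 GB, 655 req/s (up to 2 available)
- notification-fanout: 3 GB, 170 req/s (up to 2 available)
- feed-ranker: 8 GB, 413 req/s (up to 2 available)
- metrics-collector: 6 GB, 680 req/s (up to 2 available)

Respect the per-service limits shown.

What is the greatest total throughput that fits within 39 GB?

Density check — webhook-dispatcher 655.00, session-store 371.00, recommendation-engine 165.60 are the best per GB.
The ratio heuristic lands on auth-service + 2×session-store + recommendation-engine + 2×webhook-dispatcher + 2×notification-fanout + 2×metrics-collector (5967) but leaves 3 GB idle.
The 6 GB tied up in 2×notification-fanout is better spent on feed-ranker — total rises to 6040 (38 GB).

6040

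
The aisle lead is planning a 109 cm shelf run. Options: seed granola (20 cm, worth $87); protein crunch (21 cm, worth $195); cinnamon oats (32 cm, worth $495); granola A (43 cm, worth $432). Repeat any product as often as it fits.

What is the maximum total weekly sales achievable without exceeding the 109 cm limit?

1485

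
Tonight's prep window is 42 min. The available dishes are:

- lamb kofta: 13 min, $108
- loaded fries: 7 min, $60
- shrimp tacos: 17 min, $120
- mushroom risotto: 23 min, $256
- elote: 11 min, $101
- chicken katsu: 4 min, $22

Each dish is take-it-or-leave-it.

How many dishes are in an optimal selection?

3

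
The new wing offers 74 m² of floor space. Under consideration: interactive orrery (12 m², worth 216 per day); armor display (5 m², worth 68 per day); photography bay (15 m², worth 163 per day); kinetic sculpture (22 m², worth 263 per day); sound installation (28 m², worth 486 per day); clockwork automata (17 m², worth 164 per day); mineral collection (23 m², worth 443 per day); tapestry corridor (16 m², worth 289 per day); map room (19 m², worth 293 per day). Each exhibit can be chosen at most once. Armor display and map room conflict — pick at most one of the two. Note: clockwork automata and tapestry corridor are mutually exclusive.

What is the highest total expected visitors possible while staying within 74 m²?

Greedy by ratio would take interactive orrery + mineral collection + tapestry corridor + map room: 70 m² used, total 1241.
The 31 m² tied up in interactive orrery and map room is better spent on armor display + sound installation — total rises to 1286 (72 m²).

1286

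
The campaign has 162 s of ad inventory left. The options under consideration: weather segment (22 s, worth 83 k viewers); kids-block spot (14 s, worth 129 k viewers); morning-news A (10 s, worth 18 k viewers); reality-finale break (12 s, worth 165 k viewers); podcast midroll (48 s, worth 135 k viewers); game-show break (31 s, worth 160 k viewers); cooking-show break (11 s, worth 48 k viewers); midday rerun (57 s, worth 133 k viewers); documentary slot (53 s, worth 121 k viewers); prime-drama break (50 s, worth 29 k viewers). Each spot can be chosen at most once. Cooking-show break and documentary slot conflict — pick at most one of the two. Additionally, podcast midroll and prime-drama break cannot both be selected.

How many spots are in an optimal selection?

Best achievable expected reach is 738.
For example weather segment + kids-block spot + morning-news A + reality-finale break + podcast midroll + game-show break + cooking-show break achieves it, using 148 s.
All optima have 7 spots.

7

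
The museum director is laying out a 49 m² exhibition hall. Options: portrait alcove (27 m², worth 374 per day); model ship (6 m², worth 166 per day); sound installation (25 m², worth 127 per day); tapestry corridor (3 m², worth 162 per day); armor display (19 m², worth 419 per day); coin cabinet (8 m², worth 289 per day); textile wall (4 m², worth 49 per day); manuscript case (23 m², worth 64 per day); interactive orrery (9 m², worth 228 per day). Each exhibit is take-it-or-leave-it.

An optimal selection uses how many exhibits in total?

The maximum expected visitors within 49 m² is 1313.
One optimal bundle: model ship + tapestry corridor + armor display + coin cabinet + textile wall + interactive orrery (49 m²).
All optima have 6 exhibits.

6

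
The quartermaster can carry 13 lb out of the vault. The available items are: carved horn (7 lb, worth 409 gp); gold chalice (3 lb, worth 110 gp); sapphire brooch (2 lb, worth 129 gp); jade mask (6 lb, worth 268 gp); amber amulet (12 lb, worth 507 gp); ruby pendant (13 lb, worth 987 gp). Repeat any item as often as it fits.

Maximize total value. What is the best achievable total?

Density check — ruby pendant 75.92, sapphire brooch 64.50, carved horn 58.43 are the best per lb.
Best packing: ruby pendant — 13 lb, 987 total.

987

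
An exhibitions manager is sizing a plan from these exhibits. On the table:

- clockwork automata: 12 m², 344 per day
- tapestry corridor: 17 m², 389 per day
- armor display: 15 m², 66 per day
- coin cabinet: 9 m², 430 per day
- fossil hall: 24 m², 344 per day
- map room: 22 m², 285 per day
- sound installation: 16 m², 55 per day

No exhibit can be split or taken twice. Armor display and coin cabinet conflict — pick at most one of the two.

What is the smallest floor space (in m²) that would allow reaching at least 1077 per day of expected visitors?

Look for the lowest-floor combination reaching 1077.
clockwork automata + tapestry corridor + coin cabinet: 1163 expected visitors at 38 m².
Any bundle with less than 38 m² falls short of 1077.

38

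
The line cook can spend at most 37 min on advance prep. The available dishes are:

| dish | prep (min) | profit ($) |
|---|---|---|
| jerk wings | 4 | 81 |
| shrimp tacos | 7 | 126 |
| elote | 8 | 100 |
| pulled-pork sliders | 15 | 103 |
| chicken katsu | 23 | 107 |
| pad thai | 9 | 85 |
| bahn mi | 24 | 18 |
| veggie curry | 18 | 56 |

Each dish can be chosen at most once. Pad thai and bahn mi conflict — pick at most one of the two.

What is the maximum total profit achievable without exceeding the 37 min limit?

410

By profit per min: jerk wings 20.25, shrimp tacos 18.00, elote 12.50 lead.
The ratio heuristic lands on jerk wings + shrimp tacos + elote + pad thai (392) but leaves 9 min idle.
Dropping pad thai frees 9 min; slotting in pulled-pork sliders (15 min) lifts the total to 410 at 34 min.
The closest alternative, jerk wings + shrimp tacos + pulled-pork sliders + pad thai, reaches only 395.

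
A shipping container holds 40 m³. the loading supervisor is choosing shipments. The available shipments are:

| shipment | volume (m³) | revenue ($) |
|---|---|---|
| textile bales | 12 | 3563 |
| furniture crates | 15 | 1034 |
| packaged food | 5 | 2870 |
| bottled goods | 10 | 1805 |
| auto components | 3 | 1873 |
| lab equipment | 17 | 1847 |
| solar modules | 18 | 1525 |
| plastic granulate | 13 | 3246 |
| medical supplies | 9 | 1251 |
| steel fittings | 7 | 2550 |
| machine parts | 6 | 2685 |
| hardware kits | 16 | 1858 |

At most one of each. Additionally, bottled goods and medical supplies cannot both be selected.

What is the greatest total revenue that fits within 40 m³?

By revenue per m³: auto components 624.33, packaged food 574.00, machine parts 447.50 lead.
Taking the top-ratio shipments first gives textile bales + packaged food + auto components + steel fittings + machine parts for 13541 (33 m³).
The 7 m³ tied up in steel fittings is better spent on plastic granulate — total rises to 14237 (39 m³).
Next best is textile bales + packaged food + auto components + plastic granulate + steel fittings at 14102 (40 m³) — short by 135.

14237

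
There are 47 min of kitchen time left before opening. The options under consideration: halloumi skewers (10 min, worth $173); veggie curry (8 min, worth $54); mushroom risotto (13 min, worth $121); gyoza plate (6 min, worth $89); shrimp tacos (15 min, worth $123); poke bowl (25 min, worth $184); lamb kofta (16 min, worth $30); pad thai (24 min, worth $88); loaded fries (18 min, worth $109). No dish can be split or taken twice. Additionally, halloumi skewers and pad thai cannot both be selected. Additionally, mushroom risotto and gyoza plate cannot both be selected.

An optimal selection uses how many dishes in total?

Best achievable profit is 471.
halloumi skewers + veggie curry + mushroom risotto + shrimp tacos hits 471 at 46 min.
Any selection reaching 471 contains exactly 4 dishes.

4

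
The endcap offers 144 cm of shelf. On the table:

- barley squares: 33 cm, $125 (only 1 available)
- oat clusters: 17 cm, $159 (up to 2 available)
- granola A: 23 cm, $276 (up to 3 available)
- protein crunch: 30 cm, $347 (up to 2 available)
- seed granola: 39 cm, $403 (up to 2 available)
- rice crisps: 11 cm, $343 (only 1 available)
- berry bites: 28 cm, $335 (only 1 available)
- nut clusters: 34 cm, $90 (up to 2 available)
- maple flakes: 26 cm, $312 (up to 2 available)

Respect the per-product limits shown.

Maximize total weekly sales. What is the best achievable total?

1925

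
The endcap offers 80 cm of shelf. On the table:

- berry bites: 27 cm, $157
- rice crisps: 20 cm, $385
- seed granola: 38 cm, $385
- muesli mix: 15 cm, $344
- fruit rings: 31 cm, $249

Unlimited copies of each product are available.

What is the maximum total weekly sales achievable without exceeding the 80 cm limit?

Ranking by ratio (weekly sales/cm): muesli mix 22.93, rice crisps 19.25, seed granola 10.13.
A density-first pass picks 5×muesli mix — 1720 at 75 cm.
The 15 cm tied up in muesli mix is better spent on rice crisps — total rises to 1761 (80 cm).
That's the maximum — no swap from here does better than 1761.

1761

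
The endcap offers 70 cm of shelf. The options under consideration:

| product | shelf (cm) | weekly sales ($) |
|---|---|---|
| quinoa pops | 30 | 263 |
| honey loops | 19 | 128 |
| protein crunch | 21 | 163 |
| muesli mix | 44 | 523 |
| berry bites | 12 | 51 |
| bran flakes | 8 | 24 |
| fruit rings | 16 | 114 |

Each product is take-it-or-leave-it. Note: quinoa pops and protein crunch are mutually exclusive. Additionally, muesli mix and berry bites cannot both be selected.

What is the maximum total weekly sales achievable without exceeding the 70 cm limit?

686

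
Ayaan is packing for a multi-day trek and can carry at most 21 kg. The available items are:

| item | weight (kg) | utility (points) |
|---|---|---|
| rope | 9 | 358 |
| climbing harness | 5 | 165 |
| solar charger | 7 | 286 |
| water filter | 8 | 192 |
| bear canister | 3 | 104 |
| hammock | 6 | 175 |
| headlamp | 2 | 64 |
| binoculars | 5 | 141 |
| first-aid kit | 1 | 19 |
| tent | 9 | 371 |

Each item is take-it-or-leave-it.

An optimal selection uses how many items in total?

Optimal total is 833.
rope + bear canister + tent hits 833 at 21 kg.
Any selection reaching 833 contains exactly 3 items.

3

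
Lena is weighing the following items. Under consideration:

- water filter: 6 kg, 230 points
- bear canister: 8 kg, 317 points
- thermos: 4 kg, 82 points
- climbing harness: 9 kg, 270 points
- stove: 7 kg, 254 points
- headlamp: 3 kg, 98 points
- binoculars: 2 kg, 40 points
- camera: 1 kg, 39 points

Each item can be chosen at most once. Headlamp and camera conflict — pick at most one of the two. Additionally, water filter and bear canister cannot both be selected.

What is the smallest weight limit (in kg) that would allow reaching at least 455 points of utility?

13

Need the lightest bundle worth ≥ 455.
water filter + stove: 484 utility at 13 kg.
Below 13 kg the best achievable stays under 455.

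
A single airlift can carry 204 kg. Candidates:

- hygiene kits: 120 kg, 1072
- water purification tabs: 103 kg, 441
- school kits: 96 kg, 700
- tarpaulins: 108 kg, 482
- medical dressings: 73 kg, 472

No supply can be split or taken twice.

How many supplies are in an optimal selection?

Best achievable people served is 1544.
For example hygiene kits + medical dressings achieves it, using 193 kg.
Any selection reaching 1544 contains exactly 2 supplies.

2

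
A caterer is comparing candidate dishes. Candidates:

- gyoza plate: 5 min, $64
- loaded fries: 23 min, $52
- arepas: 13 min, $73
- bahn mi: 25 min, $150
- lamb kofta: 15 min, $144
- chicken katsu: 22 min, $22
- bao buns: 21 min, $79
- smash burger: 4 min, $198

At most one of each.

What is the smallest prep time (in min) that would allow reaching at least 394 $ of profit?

Minimise min subject to total profit ≥ 394.
Taking gyoza plate + lamb kofta + smash burger gives 406 (≥ 394) for 24 min.
No combination under 24 min hits 394.

24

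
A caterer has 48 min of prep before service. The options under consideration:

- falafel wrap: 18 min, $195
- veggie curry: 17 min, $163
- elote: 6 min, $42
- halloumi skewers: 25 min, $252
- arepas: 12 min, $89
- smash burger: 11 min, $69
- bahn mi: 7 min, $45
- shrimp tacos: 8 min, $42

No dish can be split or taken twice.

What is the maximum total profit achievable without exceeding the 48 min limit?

Filling by ratio: falafel wrap + halloumi skewers for 447, with 5 min left unused.
Replace falafel wrap with veggie curry + elote: the trade gains 10 net, giving 457 at 48 min.
No other feasible combination exceeds 457.

457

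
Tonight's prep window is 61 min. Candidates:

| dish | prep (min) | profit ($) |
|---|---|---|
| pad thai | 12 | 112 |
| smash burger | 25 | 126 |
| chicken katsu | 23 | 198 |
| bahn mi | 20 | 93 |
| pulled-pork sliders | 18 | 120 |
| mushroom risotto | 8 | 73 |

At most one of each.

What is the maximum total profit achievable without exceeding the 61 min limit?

503

Best packing: pad thai + chicken katsu + pulled-pork sliders + mushroom risotto — 61 min, 503 total.
The closest alternative, pad thai + smash burger + chicken katsu, reaches only 436.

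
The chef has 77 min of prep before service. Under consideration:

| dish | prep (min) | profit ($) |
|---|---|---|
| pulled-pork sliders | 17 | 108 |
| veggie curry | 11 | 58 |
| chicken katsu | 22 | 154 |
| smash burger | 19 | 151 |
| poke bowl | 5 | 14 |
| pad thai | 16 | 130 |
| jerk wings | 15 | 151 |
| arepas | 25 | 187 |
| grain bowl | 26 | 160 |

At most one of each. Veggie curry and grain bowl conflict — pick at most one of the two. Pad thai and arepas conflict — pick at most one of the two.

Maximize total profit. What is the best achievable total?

Best packing: chicken katsu + smash burger + poke bowl + pad thai + jerk wings — 77 min, 600 total.

600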